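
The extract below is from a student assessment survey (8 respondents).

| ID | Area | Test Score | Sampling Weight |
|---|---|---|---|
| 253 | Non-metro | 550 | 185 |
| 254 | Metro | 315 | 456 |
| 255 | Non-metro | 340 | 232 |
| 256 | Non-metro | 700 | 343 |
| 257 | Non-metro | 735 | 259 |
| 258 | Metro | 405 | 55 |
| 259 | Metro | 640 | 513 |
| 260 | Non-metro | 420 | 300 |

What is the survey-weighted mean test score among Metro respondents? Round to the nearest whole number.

Metro rows: 254, 258, 259
Weighted sum = 315×456 + 405×55 + 640×513
  = 143640 + 22275 + 328320 = 494235
Sum of weights = 456 + 55 + 513 = 1024
Weighted mean = 494235 / 1024 = 482.65137

483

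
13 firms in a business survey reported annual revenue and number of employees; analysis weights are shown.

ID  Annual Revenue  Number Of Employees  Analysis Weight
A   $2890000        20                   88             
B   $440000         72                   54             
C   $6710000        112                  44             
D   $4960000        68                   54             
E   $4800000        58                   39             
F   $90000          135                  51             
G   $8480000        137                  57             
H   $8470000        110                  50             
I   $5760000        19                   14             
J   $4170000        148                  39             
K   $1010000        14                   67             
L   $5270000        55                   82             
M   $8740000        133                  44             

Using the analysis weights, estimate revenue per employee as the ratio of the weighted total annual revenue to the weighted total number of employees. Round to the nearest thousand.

Σ wᵢ·y = 3067450000
Σ wᵢ·x = 54042
Ratio = 3067450000 / 54042 = 56760.483

57000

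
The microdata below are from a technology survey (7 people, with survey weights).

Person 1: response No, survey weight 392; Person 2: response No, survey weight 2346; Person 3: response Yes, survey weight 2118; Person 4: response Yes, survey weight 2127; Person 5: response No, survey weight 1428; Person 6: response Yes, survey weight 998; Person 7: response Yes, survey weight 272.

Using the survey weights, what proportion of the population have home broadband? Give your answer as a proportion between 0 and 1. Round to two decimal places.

0.57

Sum of weights for 'Yes' = 2118 + 2127 + 998 + 272 = 5515
Total weight = 392 + 2346 + 2118 + 2127 + 1428 + 998 + 272 = 9681
Weighted proportion = 5515 / 9681 = 0.56967255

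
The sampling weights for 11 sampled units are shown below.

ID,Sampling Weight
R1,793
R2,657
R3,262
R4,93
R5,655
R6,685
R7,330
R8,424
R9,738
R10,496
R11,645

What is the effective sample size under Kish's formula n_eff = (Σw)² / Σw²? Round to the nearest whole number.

9

Σ wᵢ = 793 + 657 + 262 + 93 + 655 + 685 + 330 + 424 + 738 + 496 + 645 = 5778
Σ wᵢ² = 3531402
n_eff = 5778² / 3531402 = 33385284 / 3531402 = 9.4538328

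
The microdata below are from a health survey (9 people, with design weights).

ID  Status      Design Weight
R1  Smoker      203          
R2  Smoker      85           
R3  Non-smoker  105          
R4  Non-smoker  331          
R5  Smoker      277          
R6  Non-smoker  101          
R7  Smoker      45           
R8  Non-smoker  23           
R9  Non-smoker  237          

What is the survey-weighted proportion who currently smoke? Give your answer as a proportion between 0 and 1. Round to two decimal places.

0.43

Sum of weights for 'Smoker' = 203 + 85 + 277 + 45 = 610
Total weight = 203 + 85 + 105 + 331 + 277 + 101 + 45 + 23 + 237 = 1407
Weighted proportion = 610 / 1407 = 0.43354655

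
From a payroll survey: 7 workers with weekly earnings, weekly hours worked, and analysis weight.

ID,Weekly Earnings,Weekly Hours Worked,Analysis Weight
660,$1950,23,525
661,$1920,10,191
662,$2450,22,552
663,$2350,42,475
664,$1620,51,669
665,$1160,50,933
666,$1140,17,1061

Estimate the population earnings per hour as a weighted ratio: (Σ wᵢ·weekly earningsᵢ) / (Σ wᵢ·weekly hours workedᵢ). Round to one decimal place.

Σ wᵢ·y = 1950×525 + 1920×191 + 2450×552 + 2350×475 + 1620×669 + 1160×933 + 1140×1061
  = 1023750 + 366720 + 1352400 + 1116250 + 1083780 + 1082280 + 1209540 = 7234720
Σ wᵢ·x = 23×525 + 10×191 + 22×552 + 42×475 + 51×669 + 50×933 + 17×1061
  = 12075 + 1910 + 12144 + 19950 + 34119 + 46650 + 18037 = 144885
Ratio = 7234720 / 144885 = 49.934224

49.9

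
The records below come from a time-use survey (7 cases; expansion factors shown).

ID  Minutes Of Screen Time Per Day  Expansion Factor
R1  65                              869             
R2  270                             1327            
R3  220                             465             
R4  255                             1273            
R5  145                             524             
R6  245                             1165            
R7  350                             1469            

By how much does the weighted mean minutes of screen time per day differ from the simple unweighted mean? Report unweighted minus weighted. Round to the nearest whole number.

Unweighted sum = 65 + 270 + 220 + 255 + 145 + 245 + 350 = 1550
Unweighted mean = 1550 / 7 = 221.42857
Weighted sum = 65×869 + 270×1327 + 220×465 + 255×1273 + 145×524 + 245×1165 + 350×1469
  = 1717245
Sum of weights = 869 + 1327 + 465 + 1273 + 524 + 1165 + 1469 = 7092
Weighted mean = 1717245 / 7092 = 242.13832
Difference (unweighted minus weighted) = -20.709753

-21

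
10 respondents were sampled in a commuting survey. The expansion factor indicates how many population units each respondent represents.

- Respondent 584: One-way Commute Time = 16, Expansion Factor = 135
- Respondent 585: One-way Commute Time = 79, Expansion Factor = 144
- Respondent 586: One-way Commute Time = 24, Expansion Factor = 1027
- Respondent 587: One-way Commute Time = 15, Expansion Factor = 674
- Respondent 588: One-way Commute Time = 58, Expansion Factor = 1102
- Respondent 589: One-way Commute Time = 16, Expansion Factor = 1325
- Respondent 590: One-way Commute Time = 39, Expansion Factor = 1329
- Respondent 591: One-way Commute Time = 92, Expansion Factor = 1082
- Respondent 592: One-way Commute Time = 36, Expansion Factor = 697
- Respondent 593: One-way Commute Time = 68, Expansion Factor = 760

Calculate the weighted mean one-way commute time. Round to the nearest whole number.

Weighted sum = 16×135 + 79×144 + 24×1027 + 15×674 + 58×1102 + 16×1325 + 39×1329 + 92×1082 + 36×697 + 68×760
  = 2160 + 11376 + 24648 + 10110 + 63916 + 21200 + 51831 + 99544 + 25092 + 51680 = 361557
Sum of weights = 8275
Weighted mean = 361557 / 8275 = 43.692689

44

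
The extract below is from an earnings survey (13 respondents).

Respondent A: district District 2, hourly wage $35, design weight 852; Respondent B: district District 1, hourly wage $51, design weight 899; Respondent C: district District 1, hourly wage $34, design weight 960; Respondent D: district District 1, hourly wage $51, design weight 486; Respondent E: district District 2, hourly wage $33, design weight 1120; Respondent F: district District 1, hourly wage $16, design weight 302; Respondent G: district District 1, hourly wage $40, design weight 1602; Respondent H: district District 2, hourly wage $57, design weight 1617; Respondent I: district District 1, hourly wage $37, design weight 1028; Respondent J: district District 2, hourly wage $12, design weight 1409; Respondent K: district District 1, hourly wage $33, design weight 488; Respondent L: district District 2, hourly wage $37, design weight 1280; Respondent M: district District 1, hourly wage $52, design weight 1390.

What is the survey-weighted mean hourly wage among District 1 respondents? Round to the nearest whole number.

District 1 rows: B, C, D, F, G, I, K, M
Weighted sum = 51×899 + 34×960 + 51×486 + 16×302 + 40×1602 + 37×1028 + 33×488 + 52×1390
  = 45849 + 32640 + 24786 + 4832 + 64080 + 38036 + 16104 + 72280 = 298607
Sum of weights = 899 + 960 + 486 + 302 + 1602 + 1028 + 488 + 1390 = 7155
Weighted mean = 298607 / 7155 = 41.734032

42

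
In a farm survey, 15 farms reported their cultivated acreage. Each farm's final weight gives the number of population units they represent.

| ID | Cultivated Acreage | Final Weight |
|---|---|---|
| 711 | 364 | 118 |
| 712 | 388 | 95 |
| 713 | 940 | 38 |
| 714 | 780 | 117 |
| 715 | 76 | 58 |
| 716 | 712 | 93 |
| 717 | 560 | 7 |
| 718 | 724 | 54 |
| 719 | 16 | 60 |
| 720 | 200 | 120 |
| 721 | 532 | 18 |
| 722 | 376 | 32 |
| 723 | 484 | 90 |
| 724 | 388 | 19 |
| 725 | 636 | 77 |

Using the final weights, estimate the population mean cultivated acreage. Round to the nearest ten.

470

Weighted sum = 466904
Sum of weights = 996
Weighted mean = 466904 / 996 = 468.77912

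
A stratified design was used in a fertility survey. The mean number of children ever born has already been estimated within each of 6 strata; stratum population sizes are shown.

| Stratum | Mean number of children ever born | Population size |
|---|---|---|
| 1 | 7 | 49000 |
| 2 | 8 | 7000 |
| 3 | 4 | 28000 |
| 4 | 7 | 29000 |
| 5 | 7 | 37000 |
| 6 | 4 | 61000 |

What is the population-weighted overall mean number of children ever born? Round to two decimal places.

Σ Nₕ·x̄ₕ = 7×49000 + 8×7000 + 4×28000 + 7×29000 + 7×37000 + 4×61000
  = 1217000
Σ Nₕ = 49000 + 7000 + 28000 + 29000 + 37000 + 61000 = 211000
Overall mean = 1217000 / 211000 = 5.7677725

5.77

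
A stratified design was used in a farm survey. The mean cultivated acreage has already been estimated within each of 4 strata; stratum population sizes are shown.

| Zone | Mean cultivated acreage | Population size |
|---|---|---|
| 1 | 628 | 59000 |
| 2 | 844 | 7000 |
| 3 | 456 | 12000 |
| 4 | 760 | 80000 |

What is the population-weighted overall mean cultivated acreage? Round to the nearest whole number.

Σ Nₕ·x̄ₕ = 628×59000 + 844×7000 + 456×12000 + 760×80000
  = 37052000 + 5908000 + 5472000 + 60800000 = 109232000
Σ Nₕ = 59000 + 7000 + 12000 + 80000 = 158000
Overall mean = 109232000 / 158000 = 691.34177

691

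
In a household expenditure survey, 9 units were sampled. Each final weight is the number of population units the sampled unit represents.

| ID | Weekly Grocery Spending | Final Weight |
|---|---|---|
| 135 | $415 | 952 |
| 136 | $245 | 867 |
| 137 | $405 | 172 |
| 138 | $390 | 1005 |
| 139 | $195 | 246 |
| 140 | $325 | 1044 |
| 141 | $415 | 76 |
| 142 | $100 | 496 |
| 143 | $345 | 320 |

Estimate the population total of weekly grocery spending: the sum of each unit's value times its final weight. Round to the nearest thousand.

Weighted total = 415×952 + 245×867 + 405×172 + 390×1005 + 195×246 + 325×1044 + 415×76 + 100×496 + 345×320
  = 395080 + 212415 + 69660 + 391950 + 47970 + 339300 + 31540 + 49600 + 110400 = 1647915

1648000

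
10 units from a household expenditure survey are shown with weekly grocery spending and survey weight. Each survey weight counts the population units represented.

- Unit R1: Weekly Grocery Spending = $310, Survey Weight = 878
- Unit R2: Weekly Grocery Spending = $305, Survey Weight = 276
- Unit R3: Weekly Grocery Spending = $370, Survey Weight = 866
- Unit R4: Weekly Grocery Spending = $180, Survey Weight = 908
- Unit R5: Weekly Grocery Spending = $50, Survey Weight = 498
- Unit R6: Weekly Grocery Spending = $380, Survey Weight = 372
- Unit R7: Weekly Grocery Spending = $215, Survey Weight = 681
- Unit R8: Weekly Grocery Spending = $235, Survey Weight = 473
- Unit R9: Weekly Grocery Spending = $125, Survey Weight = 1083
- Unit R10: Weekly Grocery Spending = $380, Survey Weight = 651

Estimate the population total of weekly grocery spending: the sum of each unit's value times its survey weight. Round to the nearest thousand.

1647000

Weighted total = 310×878 + 305×276 + 370×866 + 180×908 + 50×498 + 380×372 + 215×681 + 235×473 + 125×1083 + 380×651
  = 272180 + 84180 + 320420 + 163440 + 24900 + 141360 + 146415 + 111155 + 135375 + 247380 = 1646805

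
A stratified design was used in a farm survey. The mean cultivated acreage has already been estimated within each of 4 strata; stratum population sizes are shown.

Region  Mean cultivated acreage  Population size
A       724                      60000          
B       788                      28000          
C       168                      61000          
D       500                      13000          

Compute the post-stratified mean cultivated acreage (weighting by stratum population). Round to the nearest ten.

510

Σ Nₕ·x̄ₕ = 724×60000 + 788×28000 + 168×61000 + 500×13000
  = 43440000 + 22064000 + 10248000 + 6500000 = 82252000
Σ Nₕ = 60000 + 28000 + 61000 + 13000 = 162000
Overall mean = 82252000 / 162000 = 507.7284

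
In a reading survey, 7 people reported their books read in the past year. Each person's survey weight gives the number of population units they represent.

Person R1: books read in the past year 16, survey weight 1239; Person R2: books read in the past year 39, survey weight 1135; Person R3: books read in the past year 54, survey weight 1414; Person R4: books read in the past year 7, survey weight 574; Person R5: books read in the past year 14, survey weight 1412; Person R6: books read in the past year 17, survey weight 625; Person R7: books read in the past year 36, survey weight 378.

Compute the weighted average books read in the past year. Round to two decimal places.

27.81

Weighted sum = 16×1239 + 39×1135 + 54×1414 + 7×574 + 14×1412 + 17×625 + 36×378
  = 188464
Sum of weights = 1239 + 1135 + 1414 + 574 + 1412 + 625 + 378 = 6777
Weighted mean = 188464 / 6777 = 27.809355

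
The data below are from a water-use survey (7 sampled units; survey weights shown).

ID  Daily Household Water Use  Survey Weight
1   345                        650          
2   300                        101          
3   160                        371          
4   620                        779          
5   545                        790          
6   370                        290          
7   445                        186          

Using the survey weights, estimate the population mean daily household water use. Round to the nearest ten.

450

Weighted sum = 1417510
Sum of weights = 650 + 101 + 371 + 779 + 790 + 290 + 186 = 3167
Weighted mean = 1417510 / 3167 = 447.58762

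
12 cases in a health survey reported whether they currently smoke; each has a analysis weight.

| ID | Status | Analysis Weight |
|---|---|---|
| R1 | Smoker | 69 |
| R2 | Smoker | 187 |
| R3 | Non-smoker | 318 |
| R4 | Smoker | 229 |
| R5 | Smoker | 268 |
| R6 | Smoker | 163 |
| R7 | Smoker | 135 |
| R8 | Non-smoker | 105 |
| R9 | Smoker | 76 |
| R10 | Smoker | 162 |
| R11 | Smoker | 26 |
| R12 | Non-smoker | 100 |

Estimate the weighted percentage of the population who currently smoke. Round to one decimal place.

Sum of weights for 'Smoker' = 69 + 187 + 229 + 268 + 163 + 135 + 76 + 162 + 26 = 1315
Total weight = 69 + 187 + 318 + 229 + 268 + 163 + 135 + 105 + 76 + 162 + 26 + 100 = 1838
Weighted proportion = 1315 / 1838 = 0.71545158 → 71.545158%

71.5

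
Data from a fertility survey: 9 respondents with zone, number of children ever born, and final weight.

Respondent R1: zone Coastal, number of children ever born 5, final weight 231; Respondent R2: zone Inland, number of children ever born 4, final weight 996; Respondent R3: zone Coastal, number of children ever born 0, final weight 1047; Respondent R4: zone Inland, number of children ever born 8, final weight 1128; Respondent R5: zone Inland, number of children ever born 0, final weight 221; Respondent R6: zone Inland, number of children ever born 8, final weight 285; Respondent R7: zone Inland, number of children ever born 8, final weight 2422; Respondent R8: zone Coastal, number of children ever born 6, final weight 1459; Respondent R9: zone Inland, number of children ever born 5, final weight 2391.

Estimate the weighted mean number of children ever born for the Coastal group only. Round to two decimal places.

3.62

Coastal rows: R1, R3, R8
Weighted sum = 5×231 + 0×1047 + 6×1459
  = 1155 + 0 + 8754 = 9909
Sum of weights = 231 + 1047 + 1459 = 2737
Weighted mean = 9909 / 2737 = 3.6203873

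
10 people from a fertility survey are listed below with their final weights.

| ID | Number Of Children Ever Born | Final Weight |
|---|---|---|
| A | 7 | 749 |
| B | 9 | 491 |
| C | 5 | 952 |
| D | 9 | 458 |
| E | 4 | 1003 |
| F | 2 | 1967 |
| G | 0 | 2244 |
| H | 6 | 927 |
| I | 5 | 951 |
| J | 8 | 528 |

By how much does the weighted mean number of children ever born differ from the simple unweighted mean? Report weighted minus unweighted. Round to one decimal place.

-1.5

Unweighted sum = 55
Unweighted mean = 55 / 10 = 5.5
Weighted sum = 41031
Sum of weights = 749 + 491 + 952 + 458 + 1003 + 1967 + 2244 + 927 + 951 + 528 = 10270
Weighted mean = 41031 / 10270 = 3.9952288
Difference (weighted minus unweighted) = -1.5047712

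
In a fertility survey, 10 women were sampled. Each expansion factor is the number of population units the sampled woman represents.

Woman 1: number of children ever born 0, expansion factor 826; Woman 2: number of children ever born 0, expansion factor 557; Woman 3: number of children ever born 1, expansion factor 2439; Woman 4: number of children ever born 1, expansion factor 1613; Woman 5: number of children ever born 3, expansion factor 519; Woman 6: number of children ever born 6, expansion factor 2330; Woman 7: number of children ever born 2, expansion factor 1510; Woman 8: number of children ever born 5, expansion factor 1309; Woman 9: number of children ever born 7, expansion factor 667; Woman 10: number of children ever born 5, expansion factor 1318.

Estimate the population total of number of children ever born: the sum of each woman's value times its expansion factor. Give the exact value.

Weighted total = 0×826 + 0×557 + 1×2439 + 1×1613 + 3×519 + 6×2330 + 2×1510 + 5×1309 + 7×667 + 5×1318
  = 0 + 0 + 2439 + 1613 + 1557 + 13980 + 3020 + 6545 + 4669 + 6590 = 40413

40413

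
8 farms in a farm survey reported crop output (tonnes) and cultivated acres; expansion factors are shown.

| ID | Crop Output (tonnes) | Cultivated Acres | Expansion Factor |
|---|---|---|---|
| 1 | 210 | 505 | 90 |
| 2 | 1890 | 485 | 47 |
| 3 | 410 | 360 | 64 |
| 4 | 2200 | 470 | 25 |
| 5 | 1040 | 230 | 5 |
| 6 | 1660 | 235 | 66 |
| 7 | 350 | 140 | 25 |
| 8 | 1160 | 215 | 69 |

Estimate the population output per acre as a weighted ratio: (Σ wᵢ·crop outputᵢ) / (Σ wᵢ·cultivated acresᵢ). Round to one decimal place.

Σ wᵢ·y = 392520
Σ wᵢ·x = 505×90 + 485×47 + 360×64 + 470×25 + 230×5 + 235×66 + 140×25 + 215×69
  = 45450 + 22795 + 23040 + 11750 + 1150 + 15510 + 3500 + 14835 = 138030
Ratio = 392520 / 138030 = 2.8437296

2.8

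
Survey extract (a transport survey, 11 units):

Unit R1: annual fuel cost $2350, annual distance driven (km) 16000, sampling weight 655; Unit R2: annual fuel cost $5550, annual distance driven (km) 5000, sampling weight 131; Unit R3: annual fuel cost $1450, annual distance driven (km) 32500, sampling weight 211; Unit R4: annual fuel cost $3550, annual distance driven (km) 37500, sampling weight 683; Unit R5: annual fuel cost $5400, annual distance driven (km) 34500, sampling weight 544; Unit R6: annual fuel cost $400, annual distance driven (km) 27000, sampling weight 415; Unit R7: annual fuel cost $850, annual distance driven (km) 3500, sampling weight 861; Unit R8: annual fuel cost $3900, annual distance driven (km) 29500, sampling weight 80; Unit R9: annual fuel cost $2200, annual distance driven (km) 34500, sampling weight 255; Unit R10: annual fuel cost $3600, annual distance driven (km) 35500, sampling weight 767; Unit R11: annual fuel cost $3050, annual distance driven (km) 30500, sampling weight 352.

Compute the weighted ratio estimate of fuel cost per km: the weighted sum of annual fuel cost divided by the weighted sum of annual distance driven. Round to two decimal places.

Σ wᵢ·y = 2350×655 + 5550×131 + 1450×211 + 3550×683 + 5400×544 + 400×415 + 850×861 + 3900×80 + 2200×255 + 3600×767 + 3050×352
  = 1539250 + 727050 + 305950 + 2424650 + 2937600 + 166000 + 731850 + 312000 + 561000 + 2761200 + 1073600 = 13540150
Σ wᵢ·x = 16000×655 + 5000×131 + 32500×211 + 37500×683 + 34500×544 + 27000×415 + 3500×861 + 29500×80 + 34500×255 + 35500×767 + 30500×352
  = 125713500
Ratio = 13540150 / 125713500 = 0.10770641

0.11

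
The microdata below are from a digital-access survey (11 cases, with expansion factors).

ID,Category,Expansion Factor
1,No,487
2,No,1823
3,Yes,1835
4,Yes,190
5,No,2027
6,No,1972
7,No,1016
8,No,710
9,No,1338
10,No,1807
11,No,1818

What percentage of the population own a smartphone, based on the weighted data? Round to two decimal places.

13.48

Sum of weights for 'Yes' = 1835 + 190 = 2025
Total weight = 15023
Weighted proportion = 2025 / 15023 = 0.13479332 → 13.479332%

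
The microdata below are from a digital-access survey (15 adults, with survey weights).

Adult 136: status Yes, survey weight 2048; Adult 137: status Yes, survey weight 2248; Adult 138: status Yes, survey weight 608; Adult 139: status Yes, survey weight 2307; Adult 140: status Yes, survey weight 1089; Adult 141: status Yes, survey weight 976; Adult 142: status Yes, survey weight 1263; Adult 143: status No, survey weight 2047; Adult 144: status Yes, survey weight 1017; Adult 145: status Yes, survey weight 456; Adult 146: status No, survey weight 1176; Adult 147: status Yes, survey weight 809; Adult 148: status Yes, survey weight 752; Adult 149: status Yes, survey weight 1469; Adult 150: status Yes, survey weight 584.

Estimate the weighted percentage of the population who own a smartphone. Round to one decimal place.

Sum of weights for 'Yes' = 2048 + 2248 + 608 + 2307 + 1089 + 976 + 1263 + 1017 + 456 + 809 + 752 + 1469 + 584 = 15626
Total weight = 18849
Weighted proportion = 15626 / 18849 = 0.8290095 → 82.90095%

82.9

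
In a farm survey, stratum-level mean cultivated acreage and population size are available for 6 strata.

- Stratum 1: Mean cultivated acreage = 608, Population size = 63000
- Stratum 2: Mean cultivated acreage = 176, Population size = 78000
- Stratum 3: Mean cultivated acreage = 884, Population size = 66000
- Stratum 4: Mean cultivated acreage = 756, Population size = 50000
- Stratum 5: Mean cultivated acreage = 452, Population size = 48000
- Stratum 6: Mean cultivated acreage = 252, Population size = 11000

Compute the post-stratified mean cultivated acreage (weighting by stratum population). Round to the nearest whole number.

546

Σ Nₕ·x̄ₕ = 608×63000 + 176×78000 + 884×66000 + 756×50000 + 452×48000 + 252×11000
  = 172644000
Σ Nₕ = 63000 + 78000 + 66000 + 50000 + 48000 + 11000 = 316000
Overall mean = 172644000 / 316000 = 546.34177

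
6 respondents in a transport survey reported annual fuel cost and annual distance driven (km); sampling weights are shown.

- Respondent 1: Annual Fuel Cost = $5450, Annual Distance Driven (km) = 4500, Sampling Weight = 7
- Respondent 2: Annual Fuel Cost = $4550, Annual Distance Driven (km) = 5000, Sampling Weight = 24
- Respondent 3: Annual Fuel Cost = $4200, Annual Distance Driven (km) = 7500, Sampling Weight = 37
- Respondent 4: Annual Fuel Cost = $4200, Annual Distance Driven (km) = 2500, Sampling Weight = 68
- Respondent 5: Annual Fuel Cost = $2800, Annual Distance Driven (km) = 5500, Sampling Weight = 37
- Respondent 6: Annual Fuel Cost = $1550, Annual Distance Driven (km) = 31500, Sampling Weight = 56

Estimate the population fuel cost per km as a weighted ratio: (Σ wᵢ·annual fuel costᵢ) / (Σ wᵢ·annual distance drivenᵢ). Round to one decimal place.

Σ wᵢ·y = 5450×7 + 4550×24 + 4200×37 + 4200×68 + 2800×37 + 1550×56
  = 38150 + 109200 + 155400 + 285600 + 103600 + 86800 = 778750
Σ wᵢ·x = 4500×7 + 5000×24 + 7500×37 + 2500×68 + 5500×37 + 31500×56
  = 31500 + 120000 + 277500 + 170000 + 203500 + 1764000 = 2566500
Ratio = 778750 / 2566500 = 0.30342879

0.3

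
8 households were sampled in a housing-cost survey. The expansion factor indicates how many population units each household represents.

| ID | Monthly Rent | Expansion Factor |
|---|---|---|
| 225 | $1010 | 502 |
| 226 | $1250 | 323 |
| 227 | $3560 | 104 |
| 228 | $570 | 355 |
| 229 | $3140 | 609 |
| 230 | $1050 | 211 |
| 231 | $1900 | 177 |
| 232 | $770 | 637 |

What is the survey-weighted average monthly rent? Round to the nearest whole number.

1523

Weighted sum = 1010×502 + 1250×323 + 3560×104 + 570×355 + 3140×609 + 1050×211 + 1900×177 + 770×637
  = 507020 + 403750 + 370240 + 202350 + 1912260 + 221550 + 336300 + 490490 = 4443960
Sum of weights = 502 + 323 + 104 + 355 + 609 + 211 + 177 + 637 = 2918
Weighted mean = 4443960 / 2918 = 1522.9472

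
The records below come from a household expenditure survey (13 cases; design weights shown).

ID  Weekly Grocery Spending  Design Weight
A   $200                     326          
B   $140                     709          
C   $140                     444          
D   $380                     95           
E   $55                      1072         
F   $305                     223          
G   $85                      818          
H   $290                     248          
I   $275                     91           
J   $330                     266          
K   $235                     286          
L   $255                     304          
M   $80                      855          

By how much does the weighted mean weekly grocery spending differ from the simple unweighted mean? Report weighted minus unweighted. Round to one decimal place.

-63.7

Unweighted sum = 2770
Unweighted mean = 2770 / 13 = 213.07692
Weighted sum = 857080
Sum of weights = 5737
Weighted mean = 857080 / 5737 = 149.39515
Difference (weighted minus unweighted) = -63.681769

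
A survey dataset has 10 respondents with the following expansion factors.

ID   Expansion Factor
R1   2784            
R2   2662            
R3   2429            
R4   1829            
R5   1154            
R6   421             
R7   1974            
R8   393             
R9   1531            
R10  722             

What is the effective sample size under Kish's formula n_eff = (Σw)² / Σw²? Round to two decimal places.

7.78

Σ wᵢ = 2784 + 2662 + 2429 + 1829 + 1154 + 421 + 1974 + 393 + 1531 + 722 = 15899
Σ wᵢ² = 7750656 + 7086244 + 5900041 + 3345241 + 1331716 + 177241 + 3896676 + 154449 + 2343961 + 521284 = 32507509
n_eff = 15899² / 32507509 = 252778201 / 32507509 = 7.7759942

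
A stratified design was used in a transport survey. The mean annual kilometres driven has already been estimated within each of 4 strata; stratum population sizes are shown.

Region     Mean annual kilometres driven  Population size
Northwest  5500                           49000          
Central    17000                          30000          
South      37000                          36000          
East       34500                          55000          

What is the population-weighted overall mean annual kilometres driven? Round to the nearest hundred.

23600

Σ Nₕ·x̄ₕ = 5500×49000 + 17000×30000 + 37000×36000 + 34500×55000
  = 269500000 + 510000000 + 1332000000 + 1897500000 = 4009000000
Σ Nₕ = 170000
Overall mean = 4009000000 / 170000 = 23582.353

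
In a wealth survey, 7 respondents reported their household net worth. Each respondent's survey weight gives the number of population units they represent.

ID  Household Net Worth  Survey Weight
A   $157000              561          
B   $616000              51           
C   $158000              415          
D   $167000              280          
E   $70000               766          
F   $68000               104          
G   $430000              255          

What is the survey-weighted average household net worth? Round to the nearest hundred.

165400

Weighted sum = 157000×561 + 616000×51 + 158000×415 + 167000×280 + 70000×766 + 68000×104 + 430000×255
  = 88077000 + 31416000 + 65570000 + 46760000 + 53620000 + 7072000 + 109650000 = 402165000
Sum of weights = 2432
Weighted mean = 402165000 / 2432 = 165363.9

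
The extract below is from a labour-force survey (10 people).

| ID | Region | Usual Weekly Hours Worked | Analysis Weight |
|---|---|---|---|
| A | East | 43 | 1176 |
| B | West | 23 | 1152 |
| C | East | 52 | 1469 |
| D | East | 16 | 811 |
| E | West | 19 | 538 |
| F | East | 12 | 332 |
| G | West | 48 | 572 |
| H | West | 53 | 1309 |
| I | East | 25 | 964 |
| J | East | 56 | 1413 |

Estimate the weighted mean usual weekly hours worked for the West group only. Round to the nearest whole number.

West rows: B, E, G, H
Weighted sum = 23×1152 + 19×538 + 48×572 + 53×1309
  = 26496 + 10222 + 27456 + 69377 = 133551
Sum of weights = 1152 + 538 + 572 + 1309 = 3571
Weighted mean = 133551 / 3571 = 37.398768

37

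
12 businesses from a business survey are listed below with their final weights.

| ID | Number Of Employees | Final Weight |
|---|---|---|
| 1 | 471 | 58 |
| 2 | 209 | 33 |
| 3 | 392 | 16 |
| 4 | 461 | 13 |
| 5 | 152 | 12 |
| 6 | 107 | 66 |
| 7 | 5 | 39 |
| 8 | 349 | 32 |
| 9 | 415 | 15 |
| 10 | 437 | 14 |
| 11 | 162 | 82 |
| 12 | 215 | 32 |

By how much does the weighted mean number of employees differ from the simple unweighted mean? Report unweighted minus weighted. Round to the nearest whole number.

40

Unweighted sum = 471 + 209 + 392 + 461 + 152 + 107 + 5 + 349 + 415 + 437 + 162 + 215 = 3375
Unweighted mean = 3375 / 12 = 281.25
Weighted sum = 99236
Sum of weights = 412
Weighted mean = 99236 / 412 = 240.86408
Difference (unweighted minus weighted) = 40.385922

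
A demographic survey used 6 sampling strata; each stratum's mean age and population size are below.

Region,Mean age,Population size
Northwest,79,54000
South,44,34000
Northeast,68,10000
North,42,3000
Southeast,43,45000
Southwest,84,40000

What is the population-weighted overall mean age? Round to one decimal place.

63.8

Σ Nₕ·x̄ₕ = 79×54000 + 44×34000 + 68×10000 + 42×3000 + 43×45000 + 84×40000
  = 4266000 + 1496000 + 680000 + 126000 + 1935000 + 3360000 = 11863000
Σ Nₕ = 186000
Overall mean = 11863000 / 186000 = 63.77957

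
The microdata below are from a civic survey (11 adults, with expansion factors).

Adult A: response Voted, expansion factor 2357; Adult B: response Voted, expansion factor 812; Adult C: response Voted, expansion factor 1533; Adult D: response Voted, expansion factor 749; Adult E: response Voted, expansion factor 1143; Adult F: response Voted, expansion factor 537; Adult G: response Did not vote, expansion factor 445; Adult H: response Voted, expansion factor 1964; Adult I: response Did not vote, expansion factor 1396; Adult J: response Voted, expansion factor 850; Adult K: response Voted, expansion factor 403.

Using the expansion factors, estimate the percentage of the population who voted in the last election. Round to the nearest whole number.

85

Sum of weights for 'Voted' = 2357 + 812 + 1533 + 749 + 1143 + 537 + 1964 + 850 + 403 = 10348
Total weight = 2357 + 812 + 1533 + 749 + 1143 + 537 + 445 + 1964 + 1396 + 850 + 403 = 12189
Weighted proportion = 10348 / 12189 = 0.84896218 → 84.896218%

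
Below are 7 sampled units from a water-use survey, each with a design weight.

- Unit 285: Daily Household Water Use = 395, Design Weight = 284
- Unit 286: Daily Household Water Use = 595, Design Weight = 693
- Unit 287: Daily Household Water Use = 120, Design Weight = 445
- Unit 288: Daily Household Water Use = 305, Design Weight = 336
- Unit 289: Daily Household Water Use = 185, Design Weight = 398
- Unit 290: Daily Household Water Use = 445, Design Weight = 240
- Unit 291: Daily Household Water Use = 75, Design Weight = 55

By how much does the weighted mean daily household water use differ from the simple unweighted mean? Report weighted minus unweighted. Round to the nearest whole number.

50

Unweighted sum = 395 + 595 + 120 + 305 + 185 + 445 + 75 = 2120
Unweighted mean = 2120 / 7 = 302.85714
Weighted sum = 395×284 + 595×693 + 120×445 + 305×336 + 185×398 + 445×240 + 75×55
  = 112180 + 412335 + 53400 + 102480 + 73630 + 106800 + 4125 = 864950
Sum of weights = 2451
Weighted mean = 864950 / 2451 = 352.89678
Difference (weighted minus unweighted) = 50.039634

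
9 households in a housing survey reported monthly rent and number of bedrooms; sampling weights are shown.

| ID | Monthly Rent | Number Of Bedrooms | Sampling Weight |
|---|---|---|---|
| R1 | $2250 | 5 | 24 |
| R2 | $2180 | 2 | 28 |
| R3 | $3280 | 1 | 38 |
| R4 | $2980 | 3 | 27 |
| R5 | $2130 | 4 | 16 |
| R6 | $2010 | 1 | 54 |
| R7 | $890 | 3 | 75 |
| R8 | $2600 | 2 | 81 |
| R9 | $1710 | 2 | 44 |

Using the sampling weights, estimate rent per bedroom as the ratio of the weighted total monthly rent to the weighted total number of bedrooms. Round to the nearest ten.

Σ wᵢ·y = 815350
Σ wᵢ·x = 888
Ratio = 815350 / 888 = 918.18694

920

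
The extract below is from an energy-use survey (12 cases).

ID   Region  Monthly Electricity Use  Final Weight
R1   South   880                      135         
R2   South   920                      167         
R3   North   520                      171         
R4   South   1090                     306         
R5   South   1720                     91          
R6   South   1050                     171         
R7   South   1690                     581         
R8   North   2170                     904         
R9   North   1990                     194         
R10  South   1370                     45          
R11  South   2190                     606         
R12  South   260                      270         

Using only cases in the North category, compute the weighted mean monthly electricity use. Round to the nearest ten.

1920

North rows: R3, R8, R9
Weighted sum = 520×171 + 2170×904 + 1990×194
  = 2436660
Sum of weights = 171 + 904 + 194 = 1269
Weighted mean = 2436660 / 1269 = 1920.1418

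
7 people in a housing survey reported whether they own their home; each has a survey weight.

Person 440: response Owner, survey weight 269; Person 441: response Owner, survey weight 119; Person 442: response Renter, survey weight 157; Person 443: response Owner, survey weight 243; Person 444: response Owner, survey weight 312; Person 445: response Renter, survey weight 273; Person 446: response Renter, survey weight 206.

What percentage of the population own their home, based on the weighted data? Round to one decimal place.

Sum of weights for 'Owner' = 269 + 119 + 243 + 312 = 943
Total weight = 269 + 119 + 157 + 243 + 312 + 273 + 206 = 1579
Weighted proportion = 943 / 1579 = 0.59721343 → 59.721343%

59.7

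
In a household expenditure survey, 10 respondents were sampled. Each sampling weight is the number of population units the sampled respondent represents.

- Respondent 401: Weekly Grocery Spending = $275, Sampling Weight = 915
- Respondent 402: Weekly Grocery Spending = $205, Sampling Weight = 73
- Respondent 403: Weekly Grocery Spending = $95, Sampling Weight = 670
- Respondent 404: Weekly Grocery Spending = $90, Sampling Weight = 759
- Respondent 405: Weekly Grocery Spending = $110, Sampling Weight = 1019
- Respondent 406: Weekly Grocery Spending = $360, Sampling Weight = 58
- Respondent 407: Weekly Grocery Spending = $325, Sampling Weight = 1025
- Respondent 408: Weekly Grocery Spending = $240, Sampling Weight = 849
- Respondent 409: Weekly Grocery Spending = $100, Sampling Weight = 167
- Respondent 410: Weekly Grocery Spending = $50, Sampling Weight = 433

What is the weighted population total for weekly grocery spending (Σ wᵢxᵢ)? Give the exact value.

1106755

Weighted total = 275×915 + 205×73 + 95×670 + 90×759 + 110×1019 + 360×58 + 325×1025 + 240×849 + 100×167 + 50×433
  = 251625 + 14965 + 63650 + 68310 + 112090 + 20880 + 333125 + 203760 + 16700 + 21650 = 1106755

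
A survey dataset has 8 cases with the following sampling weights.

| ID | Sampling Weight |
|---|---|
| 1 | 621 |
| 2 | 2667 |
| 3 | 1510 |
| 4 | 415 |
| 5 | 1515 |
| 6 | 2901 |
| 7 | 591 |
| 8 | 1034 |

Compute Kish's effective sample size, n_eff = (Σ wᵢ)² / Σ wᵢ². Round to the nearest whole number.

Σ wᵢ = 11254
Σ wᵢ² = 385641 + 7112889 + 2280100 + 172225 + 2295225 + 8415801 + 349281 + 1069156 = 22080318
n_eff = 11254² / 22080318 = 126652516 / 22080318 = 5.7359915

6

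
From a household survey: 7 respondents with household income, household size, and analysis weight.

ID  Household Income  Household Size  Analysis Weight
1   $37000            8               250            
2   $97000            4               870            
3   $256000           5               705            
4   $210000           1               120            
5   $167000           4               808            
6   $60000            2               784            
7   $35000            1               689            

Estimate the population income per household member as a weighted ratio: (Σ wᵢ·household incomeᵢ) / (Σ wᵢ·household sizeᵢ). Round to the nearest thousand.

35000

Σ wᵢ·y = 37000×250 + 97000×870 + 256000×705 + 210000×120 + 167000×808 + 60000×784 + 35000×689
  = 505411000
Σ wᵢ·x = 8×250 + 4×870 + 5×705 + 1×120 + 4×808 + 2×784 + 1×689
  = 2000 + 3480 + 3525 + 120 + 3232 + 1568 + 689 = 14614
Ratio = 505411000 / 14614 = 34584.029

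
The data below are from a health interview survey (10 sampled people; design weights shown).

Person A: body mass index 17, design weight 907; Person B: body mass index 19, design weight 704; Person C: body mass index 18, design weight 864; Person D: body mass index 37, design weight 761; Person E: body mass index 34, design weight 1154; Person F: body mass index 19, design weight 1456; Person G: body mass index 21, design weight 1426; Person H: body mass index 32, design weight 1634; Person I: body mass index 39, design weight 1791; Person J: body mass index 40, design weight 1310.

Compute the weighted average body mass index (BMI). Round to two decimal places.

28.64

Weighted sum = 343887
Sum of weights = 907 + 704 + 864 + 761 + 1154 + 1456 + 1426 + 1634 + 1791 + 1310 = 12007
Weighted mean = 343887 / 12007 = 28.640543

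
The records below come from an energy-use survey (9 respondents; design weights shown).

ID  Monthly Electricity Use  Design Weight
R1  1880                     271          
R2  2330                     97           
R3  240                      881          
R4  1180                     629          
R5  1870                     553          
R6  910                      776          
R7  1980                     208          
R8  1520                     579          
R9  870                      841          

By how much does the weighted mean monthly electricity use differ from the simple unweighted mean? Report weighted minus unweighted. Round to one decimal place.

-292.2

Unweighted sum = 1880 + 2330 + 240 + 1180 + 1870 + 910 + 1980 + 1520 + 870 = 12780
Unweighted mean = 12780 / 9 = 1420
Weighted sum = 1880×271 + 2330×97 + 240×881 + 1180×629 + 1870×553 + 910×776 + 1980×208 + 1520×579 + 870×841
  = 509480 + 226010 + 211440 + 742220 + 1034110 + 706160 + 411840 + 880080 + 731670 = 5453010
Sum of weights = 271 + 97 + 881 + 629 + 553 + 776 + 208 + 579 + 841 = 4835
Weighted mean = 5453010 / 4835 = 1127.8201
Difference (weighted minus unweighted) = -292.17994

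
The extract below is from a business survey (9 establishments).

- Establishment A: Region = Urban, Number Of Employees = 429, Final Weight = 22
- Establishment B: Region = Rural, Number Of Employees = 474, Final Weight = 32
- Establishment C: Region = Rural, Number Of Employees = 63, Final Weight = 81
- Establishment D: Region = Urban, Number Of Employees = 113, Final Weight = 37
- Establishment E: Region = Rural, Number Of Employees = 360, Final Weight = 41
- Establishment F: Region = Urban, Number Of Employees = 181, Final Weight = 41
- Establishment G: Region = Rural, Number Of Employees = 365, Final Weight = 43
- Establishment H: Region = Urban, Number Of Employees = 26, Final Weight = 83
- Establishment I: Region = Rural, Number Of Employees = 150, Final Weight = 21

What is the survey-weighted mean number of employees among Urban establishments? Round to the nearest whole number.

Urban rows: A, D, F, H
Weighted sum = 429×22 + 113×37 + 181×41 + 26×83
  = 9438 + 4181 + 7421 + 2158 = 23198
Sum of weights = 22 + 37 + 41 + 83 = 183
Weighted mean = 23198 / 183 = 126.76503

127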